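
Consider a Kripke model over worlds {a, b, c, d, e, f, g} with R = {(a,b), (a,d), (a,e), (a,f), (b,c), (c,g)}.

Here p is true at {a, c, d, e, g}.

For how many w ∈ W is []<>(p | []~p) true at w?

5

a: successors {b, d, e, f}; <>(p | []~p) there: b:T, d:F, e:F, f:F. ✗
b: successors {c}; <>(p | []~p) there: c:T. ✓
c: successors {g}; <>(p | []~p) there: g:F. ✗
d: no successors, so []<>(p | []~p) holds vacuously. ✓
e: no successors, so []<>(p | []~p) holds vacuously. ✓
f: no successors, so []<>(p | []~p) holds vacuously. ✓
g: no successors, so []<>(p | []~p) holds vacuously. ✓
Satisfying worlds: {b, d, e, f, g}.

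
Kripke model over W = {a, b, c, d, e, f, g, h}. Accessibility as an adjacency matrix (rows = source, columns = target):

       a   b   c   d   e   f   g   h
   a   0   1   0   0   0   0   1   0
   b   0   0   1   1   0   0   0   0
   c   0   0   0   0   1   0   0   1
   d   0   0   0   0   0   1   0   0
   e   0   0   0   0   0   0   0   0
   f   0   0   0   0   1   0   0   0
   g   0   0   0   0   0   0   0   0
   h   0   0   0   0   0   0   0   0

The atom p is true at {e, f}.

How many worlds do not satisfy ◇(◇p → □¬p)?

5

a: successors {b, g}; ◇p → □¬p there: b:T, g:T. ✓
b: successors {c, d}; ◇p → □¬p there: c:F, d:F. ✗
c: successors {e, h}; ◇p → □¬p there: e:T, h:T. ✓
d: successors {f}; ◇p → □¬p there: f:F. ✗
e: no successors, so ◇(◇p → □¬p) fails. ✗
f: successors {e}; ◇p → □¬p there: e:T. ✓
g: no successors, so ◇(◇p → □¬p) fails. ✗
h: no successors, so ◇(◇p → □¬p) fails. ✗
Satisfying worlds: {a, c, f}.
So ◇(◇p → □¬p) fails at the other 5 worlds.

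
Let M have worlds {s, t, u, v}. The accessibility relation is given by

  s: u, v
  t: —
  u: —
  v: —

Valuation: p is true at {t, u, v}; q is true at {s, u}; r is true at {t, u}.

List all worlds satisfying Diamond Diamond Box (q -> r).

∅

s: successors {u, v}; Diamond Box (q -> r) there: u:F, v:F. ✗
t: no successors, so Diamond Diamond Box (q -> r) fails. ✗
u: no successors, so Diamond Diamond Box (q -> r) fails. ✗
v: no successors, so Diamond Diamond Box (q -> r) fails. ✗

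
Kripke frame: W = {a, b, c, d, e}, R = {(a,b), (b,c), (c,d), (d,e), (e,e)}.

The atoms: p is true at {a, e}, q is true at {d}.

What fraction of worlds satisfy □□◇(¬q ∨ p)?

a: successors {b}; □◇(¬q ∨ p) there: b:F. ✗
b: successors {c}; □◇(¬q ∨ p) there: c:T. ✓
c: successors {d}; □◇(¬q ∨ p) there: d:T. ✓
d: successors {e}; □◇(¬q ∨ p) there: e:T. ✓
e: successors {e}; □◇(¬q ∨ p) there: e:T. ✓
That's 4 of 5 worlds, so 4/5.

4/5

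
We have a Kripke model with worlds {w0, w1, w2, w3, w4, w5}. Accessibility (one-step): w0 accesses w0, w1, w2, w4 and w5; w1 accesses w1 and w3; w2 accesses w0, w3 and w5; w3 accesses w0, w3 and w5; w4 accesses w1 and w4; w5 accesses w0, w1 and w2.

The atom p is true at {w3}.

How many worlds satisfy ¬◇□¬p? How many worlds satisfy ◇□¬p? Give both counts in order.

For ¬◇□¬p:
w0: ◇□¬p is T. ✗
w1: ◇□¬p is F. ✓
w2: ◇□¬p is T. ✗
w3: ◇□¬p is T. ✗
w4: ◇□¬p is T. ✗
w5: ◇□¬p is T. ✗
— 1 world.
For ◇□¬p:
w0: successors {w0, w1, w2, w4, w5}; □¬p there: w0:T, w1:F, w2:F, w4:T, w5:T. ✓
w1: successors {w1, w3}; □¬p there: w1:F, w3:F. ✗
w2: successors {w0, w3, w5}; □¬p there: w0:T, w3:F, w5:T. ✓
w3: successors {w0, w3, w5}; □¬p there: w0:T, w3:F, w5:T. ✓
w4: successors {w1, w4}; □¬p there: w1:F, w4:T. ✓
w5: successors {w0, w1, w2}; □¬p there: w0:T, w1:F, w2:F. ✓
— 5 worlds.

1 and 5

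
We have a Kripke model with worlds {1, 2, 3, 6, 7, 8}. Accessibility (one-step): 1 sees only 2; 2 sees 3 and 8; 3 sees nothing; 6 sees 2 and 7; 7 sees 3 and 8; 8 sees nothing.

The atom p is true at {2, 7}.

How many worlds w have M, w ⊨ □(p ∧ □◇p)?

1: successors {2}; p ∧ □◇p there: 2:F. ✗
2: successors {3, 8}; p ∧ □◇p there: 3:F, 8:F. ✗
3: no successors, so □(p ∧ □◇p) holds vacuously. ✓
6: successors {2, 7}; p ∧ □◇p there: 2:F, 7:F. ✗
7: successors {3, 8}; p ∧ □◇p there: 3:F, 8:F. ✗
8: no successors, so □(p ∧ □◇p) holds vacuously. ✓
Satisfying worlds: {3, 8}.

2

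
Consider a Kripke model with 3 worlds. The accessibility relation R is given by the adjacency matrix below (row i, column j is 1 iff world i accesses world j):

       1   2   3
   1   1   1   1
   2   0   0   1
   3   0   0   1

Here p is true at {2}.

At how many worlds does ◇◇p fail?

1: successors {1, 2, 3}; ◇p there: 1:T, 2:F, 3:F. ✓
2: successors {3}; ◇p there: 3:F. ✗
3: successors {3}; ◇p there: 3:F. ✗
Satisfying worlds: {1}.
So ◇◇p fails at the other 2 worlds.

2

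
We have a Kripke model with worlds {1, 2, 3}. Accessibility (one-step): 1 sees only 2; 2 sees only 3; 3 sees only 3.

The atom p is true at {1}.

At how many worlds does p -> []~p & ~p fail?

1: p is T, []~p & ~p is F. ✗
2: p is F, []~p & ~p is T. ✓
3: p is F, []~p & ~p is T. ✓
Satisfying worlds: {2, 3}.
So p -> []~p & ~p fails at the other 1 world.

1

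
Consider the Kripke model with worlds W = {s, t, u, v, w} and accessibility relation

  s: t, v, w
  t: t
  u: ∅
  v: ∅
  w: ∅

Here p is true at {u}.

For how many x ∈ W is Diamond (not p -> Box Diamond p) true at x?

1

s: successors {t, v, w}; not p -> Box Diamond p there: t:F, v:T, w:T. ✓
t: successors {t}; not p -> Box Diamond p there: t:F. ✗
u: no successors, so Diamond (not p -> Box Diamond p) fails. ✗
v: no successors, so Diamond (not p -> Box Diamond p) fails. ✗
w: no successors, so Diamond (not p -> Box Diamond p) fails. ✗
Satisfying worlds: {s}.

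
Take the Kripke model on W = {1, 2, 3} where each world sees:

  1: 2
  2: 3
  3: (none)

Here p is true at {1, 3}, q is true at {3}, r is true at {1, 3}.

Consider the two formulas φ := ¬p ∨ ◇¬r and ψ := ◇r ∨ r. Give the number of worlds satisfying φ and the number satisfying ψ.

2 and 3

For ¬p ∨ ◇¬r:
1: ¬p is F, ◇¬r is T. ✓
2: ¬p is T, ◇¬r is F. ✓
3: ¬p is F, ◇¬r is F. ✗
— 2 worlds.
For ◇r ∨ r:
1: ◇r is F, r is T. ✓
2: ◇r is T, r is F. ✓
3: ◇r is F, r is T. ✓
— 3 worlds.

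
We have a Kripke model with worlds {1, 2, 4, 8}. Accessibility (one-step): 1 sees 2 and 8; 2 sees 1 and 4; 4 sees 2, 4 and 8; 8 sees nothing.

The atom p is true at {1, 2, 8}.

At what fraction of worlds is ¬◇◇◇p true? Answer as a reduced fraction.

1: ◇◇◇p is T. ✗
2: ◇◇◇p is T. ✗
4: ◇◇◇p is T. ✗
8: ◇◇◇p is F. ✓
That's 1 of 4 worlds, so 1/4.

1/4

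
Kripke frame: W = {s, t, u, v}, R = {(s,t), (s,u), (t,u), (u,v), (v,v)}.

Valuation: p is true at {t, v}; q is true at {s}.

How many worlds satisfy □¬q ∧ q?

s: □¬q is T, q is T. ✓
t: □¬q is T, q is F. ✗
u: □¬q is T, q is F. ✗
v: □¬q is T, q is F. ✗
Satisfying worlds: {s}.

1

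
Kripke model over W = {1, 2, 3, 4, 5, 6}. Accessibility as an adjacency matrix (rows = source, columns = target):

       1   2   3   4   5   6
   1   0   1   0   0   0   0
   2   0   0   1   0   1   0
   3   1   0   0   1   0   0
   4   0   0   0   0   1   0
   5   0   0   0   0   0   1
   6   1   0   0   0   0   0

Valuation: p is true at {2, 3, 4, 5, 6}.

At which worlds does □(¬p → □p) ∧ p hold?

1: □(¬p → □p) is T, p is F. ✗
2: □(¬p → □p) is T, p is T. ✓
3: □(¬p → □p) is T, p is T. ✓
4: □(¬p → □p) is T, p is T. ✓
5: □(¬p → □p) is T, p is T. ✓
6: □(¬p → □p) is T, p is T. ✓

{2, 3, 4, 5, 6}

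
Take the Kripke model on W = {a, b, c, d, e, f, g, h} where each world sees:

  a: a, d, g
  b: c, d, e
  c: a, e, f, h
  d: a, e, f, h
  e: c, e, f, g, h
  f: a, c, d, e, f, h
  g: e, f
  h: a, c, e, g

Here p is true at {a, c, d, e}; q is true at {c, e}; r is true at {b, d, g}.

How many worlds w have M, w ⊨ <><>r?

a: successors {a, d, g}; <>r there: a:T, d:F, g:F. ✓
b: successors {c, d, e}; <>r there: c:F, d:F, e:T. ✓
c: successors {a, e, f, h}; <>r there: a:T, e:T, f:T, h:T. ✓
d: successors {a, e, f, h}; <>r there: a:T, e:T, f:T, h:T. ✓
e: successors {c, e, f, g, h}; <>r there: c:F, e:T, f:T, g:F, h:T. ✓
f: successors {a, c, d, e, f, h}; <>r there: a:T, c:F, d:F, e:T, f:T, h:T. ✓
g: successors {e, f}; <>r there: e:T, f:T. ✓
h: successors {a, c, e, g}; <>r there: a:T, c:F, e:T, g:F. ✓
Satisfying worlds: {a, b, c, d, e, f, g, h}.

8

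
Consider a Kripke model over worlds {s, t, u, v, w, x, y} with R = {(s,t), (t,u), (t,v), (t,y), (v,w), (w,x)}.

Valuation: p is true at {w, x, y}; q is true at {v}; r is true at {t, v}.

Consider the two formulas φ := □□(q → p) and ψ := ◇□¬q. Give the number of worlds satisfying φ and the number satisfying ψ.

6 and 3

For □□(q → p):
s: successors {t}; □(q → p) there: t:F. ✗
t: successors {u, v, y}; □(q → p) there: u:T, v:T, y:T. ✓
u: no successors, so □□(q → p) holds vacuously. ✓
v: successors {w}; □(q → p) there: w:T. ✓
w: successors {x}; □(q → p) there: x:T. ✓
x: no successors, so □□(q → p) holds vacuously. ✓
y: no successors, so □□(q → p) holds vacuously. ✓
— 6 worlds.
For ◇□¬q:
s: successors {t}; □¬q there: t:F. ✗
t: successors {u, v, y}; □¬q there: u:T, v:T, y:T. ✓
u: no successors, so ◇□¬q fails. ✗
v: successors {w}; □¬q there: w:T. ✓
w: successors {x}; □¬q there: x:T. ✓
x: no successors, so ◇□¬q fails. ✗
y: no successors, so ◇□¬q fails. ✗
— 3 worlds.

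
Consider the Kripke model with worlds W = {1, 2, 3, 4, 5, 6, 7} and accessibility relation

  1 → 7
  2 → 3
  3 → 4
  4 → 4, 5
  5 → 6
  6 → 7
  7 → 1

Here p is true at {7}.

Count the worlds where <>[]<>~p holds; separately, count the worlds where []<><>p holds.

For <>[]<>~p:
1: successors {7}; []<>~p there: 7:F. ✗
2: successors {3}; []<>~p there: 3:T. ✓
3: successors {4}; []<>~p there: 4:T. ✓
4: successors {4, 5}; []<>~p there: 4:T, 5:F. ✓
5: successors {6}; []<>~p there: 6:T. ✓
6: successors {7}; []<>~p there: 7:F. ✗
7: successors {1}; []<>~p there: 1:T. ✓
— 5 worlds.
For []<><>p:
1: successors {7}; <><>p there: 7:T. ✓
2: successors {3}; <><>p there: 3:F. ✗
3: successors {4}; <><>p there: 4:F. ✗
4: successors {4, 5}; <><>p there: 4:F, 5:T. ✗
5: successors {6}; <><>p there: 6:F. ✗
6: successors {7}; <><>p there: 7:T. ✓
7: successors {1}; <><>p there: 1:F. ✗
— 2 worlds.

5 and 2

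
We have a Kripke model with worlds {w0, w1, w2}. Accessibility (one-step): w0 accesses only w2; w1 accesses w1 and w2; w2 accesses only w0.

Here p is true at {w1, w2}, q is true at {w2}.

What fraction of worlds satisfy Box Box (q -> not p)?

w0: successors {w2}; Box (q -> not p) there: w2:T. ✓
w1: successors {w1, w2}; Box (q -> not p) there: w1:F, w2:T. ✗
w2: successors {w0}; Box (q -> not p) there: w0:F. ✗
That's 1 of 3 worlds, so 1/3.

1/3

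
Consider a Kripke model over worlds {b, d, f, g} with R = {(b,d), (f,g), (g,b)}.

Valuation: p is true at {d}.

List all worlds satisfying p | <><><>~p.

{d}

b: p is F, <><><>~p is F. ✗
d: p is T, <><><>~p is F. ✓
f: p is F, <><><>~p is F. ✗
g: p is F, <><><>~p is F. ✗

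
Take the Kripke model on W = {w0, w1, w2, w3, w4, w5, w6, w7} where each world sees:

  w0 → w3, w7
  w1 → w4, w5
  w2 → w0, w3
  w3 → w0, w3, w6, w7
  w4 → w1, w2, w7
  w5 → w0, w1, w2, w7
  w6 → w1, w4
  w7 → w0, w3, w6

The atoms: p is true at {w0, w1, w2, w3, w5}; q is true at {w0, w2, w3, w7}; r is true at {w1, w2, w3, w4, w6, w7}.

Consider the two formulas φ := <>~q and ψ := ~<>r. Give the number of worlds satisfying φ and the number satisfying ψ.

6 and 0

For <>~q:
w0: successors {w3, w7}; ~q there: w3:F, w7:F. ✗
w1: successors {w4, w5}; ~q there: w4:T, w5:T. ✓
w2: successors {w0, w3}; ~q there: w0:F, w3:F. ✗
w3: successors {w0, w3, w6, w7}; ~q there: w0:F, w3:F, w6:T, w7:F. ✓
w4: successors {w1, w2, w7}; ~q there: w1:T, w2:F, w7:F. ✓
w5: successors {w0, w1, w2, w7}; ~q there: w0:F, w1:T, w2:F, w7:F. ✓
w6: successors {w1, w4}; ~q there: w1:T, w4:T. ✓
w7: successors {w0, w3, w6}; ~q there: w0:F, w3:F, w6:T. ✓
— 6 worlds.
For ~<>r:
w0: <>r is T. ✗
w1: <>r is T. ✗
w2: <>r is T. ✗
w3: <>r is T. ✗
w4: <>r is T. ✗
w5: <>r is T. ✗
w6: <>r is T. ✗
w7: <>r is T. ✗
— 0 worlds.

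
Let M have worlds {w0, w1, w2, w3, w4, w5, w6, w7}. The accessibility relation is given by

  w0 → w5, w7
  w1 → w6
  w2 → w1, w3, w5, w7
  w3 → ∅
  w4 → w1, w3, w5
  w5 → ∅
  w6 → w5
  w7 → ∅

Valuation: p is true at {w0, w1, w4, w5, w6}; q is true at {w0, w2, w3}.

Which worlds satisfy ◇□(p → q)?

w0: successors {w5, w7}; □(p → q) there: w5:T, w7:T. ✓
w1: successors {w6}; □(p → q) there: w6:F. ✗
w2: successors {w1, w3, w5, w7}; □(p → q) there: w1:F, w3:T, w5:T, w7:T. ✓
w3: no successors, so ◇□(p → q) fails. ✗
w4: successors {w1, w3, w5}; □(p → q) there: w1:F, w3:T, w5:T. ✓
w5: no successors, so ◇□(p → q) fails. ✗
w6: successors {w5}; □(p → q) there: w5:T. ✓
w7: no successors, so ◇□(p → q) fails. ✗

{w0, w2, w4, w6}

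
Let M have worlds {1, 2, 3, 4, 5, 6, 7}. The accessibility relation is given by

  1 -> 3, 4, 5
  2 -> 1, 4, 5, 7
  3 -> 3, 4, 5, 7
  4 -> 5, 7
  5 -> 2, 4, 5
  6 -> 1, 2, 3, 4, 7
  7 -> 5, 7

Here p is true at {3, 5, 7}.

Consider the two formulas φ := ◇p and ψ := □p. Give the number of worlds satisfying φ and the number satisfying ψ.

7 and 2

For ◇p:
1: successors {3, 4, 5}; p there: 3:T, 4:F, 5:T. ✓
2: successors {1, 4, 5, 7}; p there: 1:F, 4:F, 5:T, 7:T. ✓
3: successors {3, 4, 5, 7}; p there: 3:T, 4:F, 5:T, 7:T. ✓
4: successors {5, 7}; p there: 5:T, 7:T. ✓
5: successors {2, 4, 5}; p there: 2:F, 4:F, 5:T. ✓
6: successors {1, 2, 3, 4, 7}; p there: 1:F, 2:F, 3:T, 4:F, 7:T. ✓
7: successors {5, 7}; p there: 5:T, 7:T. ✓
— 7 worlds.
For □p:
1: successors {3, 4, 5}; p there: 3:T, 4:F, 5:T. ✗
2: successors {1, 4, 5, 7}; p there: 1:F, 4:F, 5:T, 7:T. ✗
3: successors {3, 4, 5, 7}; p there: 3:T, 4:F, 5:T, 7:T. ✗
4: successors {5, 7}; p there: 5:T, 7:T. ✓
5: successors {2, 4, 5}; p there: 2:F, 4:F, 5:T. ✗
6: successors {1, 2, 3, 4, 7}; p there: 1:F, 2:F, 3:T, 4:F, 7:T. ✗
7: successors {5, 7}; p there: 5:T, 7:T. ✓
— 2 worlds.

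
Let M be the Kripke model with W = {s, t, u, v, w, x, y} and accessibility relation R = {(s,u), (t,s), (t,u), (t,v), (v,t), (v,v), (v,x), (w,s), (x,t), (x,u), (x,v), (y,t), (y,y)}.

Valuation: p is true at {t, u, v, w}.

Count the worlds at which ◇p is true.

s: successors {u}; p there: u:T. ✓
t: successors {s, u, v}; p there: s:F, u:T, v:T. ✓
u: no successors, so ◇p fails. ✗
v: successors {t, v, x}; p there: t:T, v:T, x:F. ✓
w: successors {s}; p there: s:F. ✗
x: successors {t, u, v}; p there: t:T, u:T, v:T. ✓
y: successors {t, y}; p there: t:T, y:F. ✓
Satisfying worlds: {s, t, v, x, y}.

5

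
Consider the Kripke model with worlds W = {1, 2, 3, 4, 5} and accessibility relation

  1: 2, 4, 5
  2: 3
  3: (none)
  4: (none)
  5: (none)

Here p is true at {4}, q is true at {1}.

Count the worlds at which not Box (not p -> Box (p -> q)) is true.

0

1: Box (not p -> Box (p -> q)) is T. ✗
2: Box (not p -> Box (p -> q)) is T. ✗
3: Box (not p -> Box (p -> q)) is T. ✗
4: Box (not p -> Box (p -> q)) is T. ✗
5: Box (not p -> Box (p -> q)) is T. ✗
Satisfying worlds: ∅.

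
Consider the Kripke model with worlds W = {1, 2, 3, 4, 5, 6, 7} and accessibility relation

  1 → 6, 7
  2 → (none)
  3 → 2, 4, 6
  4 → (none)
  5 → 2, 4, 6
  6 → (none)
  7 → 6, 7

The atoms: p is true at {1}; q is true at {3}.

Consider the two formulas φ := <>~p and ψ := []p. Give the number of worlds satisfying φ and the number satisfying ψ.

For <>~p:
1: successors {6, 7}; ~p there: 6:T, 7:T. ✓
2: no successors, so <>~p fails. ✗
3: successors {2, 4, 6}; ~p there: 2:T, 4:T, 6:T. ✓
4: no successors, so <>~p fails. ✗
5: successors {2, 4, 6}; ~p there: 2:T, 4:T, 6:T. ✓
6: no successors, so <>~p fails. ✗
7: successors {6, 7}; ~p there: 6:T, 7:T. ✓
— 4 worlds.
For []p:
1: successors {6, 7}; p there: 6:F, 7:F. ✗
2: no successors, so []p holds vacuously. ✓
3: successors {2, 4, 6}; p there: 2:F, 4:F, 6:F. ✗
4: no successors, so []p holds vacuously. ✓
5: successors {2, 4, 6}; p there: 2:F, 4:F, 6:F. ✗
6: no successors, so []p holds vacuously. ✓
7: successors {6, 7}; p there: 6:F, 7:F. ✗
— 3 worlds.

4 and 3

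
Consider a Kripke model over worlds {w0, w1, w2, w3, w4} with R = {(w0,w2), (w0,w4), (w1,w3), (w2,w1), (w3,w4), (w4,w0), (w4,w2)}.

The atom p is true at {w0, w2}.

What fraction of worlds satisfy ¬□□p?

w0: □□p is F. ✓
w1: □□p is F. ✓
w2: □□p is F. ✓
w3: □□p is T. ✗
w4: □□p is F. ✓
That's 4 of 5 worlds, so 4/5.

4/5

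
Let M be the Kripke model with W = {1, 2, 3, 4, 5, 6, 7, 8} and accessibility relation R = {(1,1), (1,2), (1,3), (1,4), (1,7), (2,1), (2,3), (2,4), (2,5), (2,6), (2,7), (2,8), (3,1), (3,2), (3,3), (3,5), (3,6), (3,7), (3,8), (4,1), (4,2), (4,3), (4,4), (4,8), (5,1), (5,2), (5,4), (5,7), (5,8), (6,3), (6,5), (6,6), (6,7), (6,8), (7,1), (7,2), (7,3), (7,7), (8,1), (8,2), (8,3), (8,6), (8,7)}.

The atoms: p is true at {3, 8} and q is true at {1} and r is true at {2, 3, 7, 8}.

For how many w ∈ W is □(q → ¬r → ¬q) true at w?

1: successors {1, 2, 3, 4, 7}; q → ¬r → ¬q there: 1:F, 2:T, 3:T, 4:T, 7:T. ✗
2: successors {1, 3, 4, 5, 6, 7, 8}; q → ¬r → ¬q there: 1:F, 3:T, 4:T, 5:T, 6:T, 7:T, 8:T. ✗
3: successors {1, 2, 3, 5, 6, 7, 8}; q → ¬r → ¬q there: 1:F, 2:T, 3:T, 5:T, 6:T, 7:T, 8:T. ✗
4: successors {1, 2, 3, 4, 8}; q → ¬r → ¬q there: 1:F, 2:T, 3:T, 4:T, 8:T. ✗
5: successors {1, 2, 4, 7, 8}; q → ¬r → ¬q there: 1:F, 2:T, 4:T, 7:T, 8:T. ✗
6: successors {3, 5, 6, 7, 8}; q → ¬r → ¬q there: 3:T, 5:T, 6:T, 7:T, 8:T. ✓
7: successors {1, 2, 3, 7}; q → ¬r → ¬q there: 1:F, 2:T, 3:T, 7:T. ✗
8: successors {1, 2, 3, 6, 7}; q → ¬r → ¬q there: 1:F, 2:T, 3:T, 6:T, 7:T. ✗
Satisfying worlds: {6}.

1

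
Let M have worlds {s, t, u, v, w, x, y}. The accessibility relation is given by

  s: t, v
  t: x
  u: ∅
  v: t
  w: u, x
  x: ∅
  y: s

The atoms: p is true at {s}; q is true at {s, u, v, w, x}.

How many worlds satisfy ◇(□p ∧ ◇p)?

s: successors {t, v}; □p ∧ ◇p there: t:F, v:F. ✗
t: successors {x}; □p ∧ ◇p there: x:F. ✗
u: no successors, so ◇(□p ∧ ◇p) fails. ✗
v: successors {t}; □p ∧ ◇p there: t:F. ✗
w: successors {u, x}; □p ∧ ◇p there: u:F, x:F. ✗
x: no successors, so ◇(□p ∧ ◇p) fails. ✗
y: successors {s}; □p ∧ ◇p there: s:F. ✗
Satisfying worlds: ∅.

0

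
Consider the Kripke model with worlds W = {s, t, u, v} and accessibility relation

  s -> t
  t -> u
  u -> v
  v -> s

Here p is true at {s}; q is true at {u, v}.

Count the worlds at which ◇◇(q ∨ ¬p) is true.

s: successors {t}; ◇(q ∨ ¬p) there: t:T. ✓
t: successors {u}; ◇(q ∨ ¬p) there: u:T. ✓
u: successors {v}; ◇(q ∨ ¬p) there: v:F. ✗
v: successors {s}; ◇(q ∨ ¬p) there: s:T. ✓
Satisfying worlds: {s, t, v}.

3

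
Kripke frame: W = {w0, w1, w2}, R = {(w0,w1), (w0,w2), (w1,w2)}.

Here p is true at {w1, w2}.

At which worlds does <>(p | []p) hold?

w0: successors {w1, w2}; p | []p there: w1:T, w2:T. ✓
w1: successors {w2}; p | []p there: w2:T. ✓
w2: no successors, so <>(p | []p) fails. ✗

{w0, w1}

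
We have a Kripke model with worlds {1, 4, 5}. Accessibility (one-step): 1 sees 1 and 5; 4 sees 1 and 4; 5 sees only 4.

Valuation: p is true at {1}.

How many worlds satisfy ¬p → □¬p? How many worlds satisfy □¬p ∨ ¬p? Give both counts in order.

2 and 2

For ¬p → □¬p:
1: ¬p is F, □¬p is F. ✓
4: ¬p is T, □¬p is F. ✗
5: ¬p is T, □¬p is T. ✓
— 2 worlds.
For □¬p ∨ ¬p:
1: □¬p is F, ¬p is F. ✗
4: □¬p is F, ¬p is T. ✓
5: □¬p is T, ¬p is T. ✓
— 2 worlds.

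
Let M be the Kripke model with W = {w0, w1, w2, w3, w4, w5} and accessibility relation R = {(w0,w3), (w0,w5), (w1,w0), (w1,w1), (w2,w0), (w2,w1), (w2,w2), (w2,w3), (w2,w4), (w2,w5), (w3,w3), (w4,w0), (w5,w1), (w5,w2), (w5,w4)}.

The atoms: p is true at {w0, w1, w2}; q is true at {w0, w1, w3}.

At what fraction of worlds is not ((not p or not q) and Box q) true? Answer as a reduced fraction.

2/3

w0: (not p or not q) and Box q is F. ✓
w1: (not p or not q) and Box q is F. ✓
w2: (not p or not q) and Box q is F. ✓
w3: (not p or not q) and Box q is T. ✗
w4: (not p or not q) and Box q is T. ✗
w5: (not p or not q) and Box q is F. ✓
That's 4 of 6 worlds, so 4/6 = 2/3.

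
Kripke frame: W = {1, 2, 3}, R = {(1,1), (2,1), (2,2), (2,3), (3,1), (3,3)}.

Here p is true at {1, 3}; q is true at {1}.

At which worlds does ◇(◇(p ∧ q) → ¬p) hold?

1: successors {1}; ◇(p ∧ q) → ¬p there: 1:F. ✗
2: successors {1, 2, 3}; ◇(p ∧ q) → ¬p there: 1:F, 2:T, 3:F. ✓
3: successors {1, 3}; ◇(p ∧ q) → ¬p there: 1:F, 3:F. ✗

{2}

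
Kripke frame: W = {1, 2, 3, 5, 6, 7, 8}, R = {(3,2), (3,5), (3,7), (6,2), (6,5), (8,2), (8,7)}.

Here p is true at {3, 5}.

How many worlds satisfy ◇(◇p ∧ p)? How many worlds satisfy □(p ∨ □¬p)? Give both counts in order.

For ◇(◇p ∧ p):
1: no successors, so ◇(◇p ∧ p) fails. ✗
2: no successors, so ◇(◇p ∧ p) fails. ✗
3: successors {2, 5, 7}; ◇p ∧ p there: 2:F, 5:F, 7:F. ✗
5: no successors, so ◇(◇p ∧ p) fails. ✗
6: successors {2, 5}; ◇p ∧ p there: 2:F, 5:F. ✗
7: no successors, so ◇(◇p ∧ p) fails. ✗
8: successors {2, 7}; ◇p ∧ p there: 2:F, 7:F. ✗
— 0 worlds.
For □(p ∨ □¬p):
1: no successors, so □(p ∨ □¬p) holds vacuously. ✓
2: no successors, so □(p ∨ □¬p) holds vacuously. ✓
3: successors {2, 5, 7}; p ∨ □¬p there: 2:T, 5:T, 7:T. ✓
5: no successors, so □(p ∨ □¬p) holds vacuously. ✓
6: successors {2, 5}; p ∨ □¬p there: 2:T, 5:T. ✓
7: no successors, so □(p ∨ □¬p) holds vacuously. ✓
8: successors {2, 7}; p ∨ □¬p there: 2:T, 7:T. ✓
— 7 worlds.

0 and 7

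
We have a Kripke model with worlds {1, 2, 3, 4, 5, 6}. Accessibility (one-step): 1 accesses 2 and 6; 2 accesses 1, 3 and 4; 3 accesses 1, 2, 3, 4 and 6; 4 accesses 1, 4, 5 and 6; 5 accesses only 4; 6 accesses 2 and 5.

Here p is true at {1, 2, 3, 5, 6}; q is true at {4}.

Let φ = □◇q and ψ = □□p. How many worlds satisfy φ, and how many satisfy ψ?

2 and 0

For □◇q:
1: successors {2, 6}; ◇q there: 2:T, 6:F. ✗
2: successors {1, 3, 4}; ◇q there: 1:F, 3:T, 4:T. ✗
3: successors {1, 2, 3, 4, 6}; ◇q there: 1:F, 2:T, 3:T, 4:T, 6:F. ✗
4: successors {1, 4, 5, 6}; ◇q there: 1:F, 4:T, 5:T, 6:F. ✗
5: successors {4}; ◇q there: 4:T. ✓
6: successors {2, 5}; ◇q there: 2:T, 5:T. ✓
— 2 worlds.
For □□p:
1: successors {2, 6}; □p there: 2:F, 6:T. ✗
2: successors {1, 3, 4}; □p there: 1:T, 3:F, 4:F. ✗
3: successors {1, 2, 3, 4, 6}; □p there: 1:T, 2:F, 3:F, 4:F, 6:T. ✗
4: successors {1, 4, 5, 6}; □p there: 1:T, 4:F, 5:F, 6:T. ✗
5: successors {4}; □p there: 4:F. ✗
6: successors {2, 5}; □p there: 2:F, 5:F. ✗
— 0 worlds.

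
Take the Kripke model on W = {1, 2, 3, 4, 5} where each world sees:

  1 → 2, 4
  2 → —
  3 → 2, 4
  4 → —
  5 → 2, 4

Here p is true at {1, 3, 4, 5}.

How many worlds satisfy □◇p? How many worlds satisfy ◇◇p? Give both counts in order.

2 and 0

For □◇p:
1: successors {2, 4}; ◇p there: 2:F, 4:F. ✗
2: no successors, so □◇p holds vacuously. ✓
3: successors {2, 4}; ◇p there: 2:F, 4:F. ✗
4: no successors, so □◇p holds vacuously. ✓
5: successors {2, 4}; ◇p there: 2:F, 4:F. ✗
— 2 worlds.
For ◇◇p:
1: successors {2, 4}; ◇p there: 2:F, 4:F. ✗
2: no successors, so ◇◇p fails. ✗
3: successors {2, 4}; ◇p there: 2:F, 4:F. ✗
4: no successors, so ◇◇p fails. ✗
5: successors {2, 4}; ◇p there: 2:F, 4:F. ✗
— 0 worlds.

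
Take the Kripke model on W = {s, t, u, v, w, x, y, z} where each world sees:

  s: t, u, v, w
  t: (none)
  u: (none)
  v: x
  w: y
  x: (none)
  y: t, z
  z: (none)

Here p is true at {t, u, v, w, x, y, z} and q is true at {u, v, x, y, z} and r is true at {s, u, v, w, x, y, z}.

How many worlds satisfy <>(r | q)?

4

s: successors {t, u, v, w}; r | q there: t:F, u:T, v:T, w:T. ✓
t: no successors, so <>(r | q) fails. ✗
u: no successors, so <>(r | q) fails. ✗
v: successors {x}; r | q there: x:T. ✓
w: successors {y}; r | q there: y:T. ✓
x: no successors, so <>(r | q) fails. ✗
y: successors {t, z}; r | q there: t:F, z:T. ✓
z: no successors, so <>(r | q) fails. ✗
Satisfying worlds: {s, v, w, y}.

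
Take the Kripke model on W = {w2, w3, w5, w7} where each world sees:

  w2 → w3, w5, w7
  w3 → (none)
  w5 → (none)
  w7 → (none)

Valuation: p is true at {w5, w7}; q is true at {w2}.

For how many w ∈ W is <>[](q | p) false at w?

3

w2: successors {w3, w5, w7}; [](q | p) there: w3:T, w5:T, w7:T. ✓
w3: no successors, so <>[](q | p) fails. ✗
w5: no successors, so <>[](q | p) fails. ✗
w7: no successors, so <>[](q | p) fails. ✗
Satisfying worlds: {w2}.
So <>[](q | p) fails at the other 3 worlds.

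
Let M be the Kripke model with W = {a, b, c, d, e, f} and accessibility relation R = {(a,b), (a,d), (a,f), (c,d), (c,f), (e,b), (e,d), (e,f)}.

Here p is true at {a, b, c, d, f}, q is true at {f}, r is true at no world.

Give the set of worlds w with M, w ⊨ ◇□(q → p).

a: successors {b, d, f}; □(q → p) there: b:T, d:T, f:T. ✓
b: no successors, so ◇□(q → p) fails. ✗
c: successors {d, f}; □(q → p) there: d:T, f:T. ✓
d: no successors, so ◇□(q → p) fails. ✗
e: successors {b, d, f}; □(q → p) there: b:T, d:T, f:T. ✓
f: no successors, so ◇□(q → p) fails. ✗

{a, c, e}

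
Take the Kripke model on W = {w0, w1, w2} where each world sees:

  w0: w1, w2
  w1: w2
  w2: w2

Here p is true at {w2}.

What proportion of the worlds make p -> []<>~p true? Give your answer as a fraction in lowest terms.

w0: p is F, []<>~p is F. ✓
w1: p is F, []<>~p is F. ✓
w2: p is T, []<>~p is F. ✗
That's 2 of 3 worlds, so 2/3.

2/3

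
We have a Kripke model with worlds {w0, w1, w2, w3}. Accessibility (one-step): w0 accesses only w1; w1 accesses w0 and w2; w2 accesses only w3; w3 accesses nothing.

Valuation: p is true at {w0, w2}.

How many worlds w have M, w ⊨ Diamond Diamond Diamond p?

w0: successors {w1}; Diamond Diamond p there: w1:F. ✗
w1: successors {w0, w2}; Diamond Diamond p there: w0:T, w2:F. ✓
w2: successors {w3}; Diamond Diamond p there: w3:F. ✗
w3: no successors, so Diamond Diamond Diamond p fails. ✗
Satisfying worlds: {w1}.

1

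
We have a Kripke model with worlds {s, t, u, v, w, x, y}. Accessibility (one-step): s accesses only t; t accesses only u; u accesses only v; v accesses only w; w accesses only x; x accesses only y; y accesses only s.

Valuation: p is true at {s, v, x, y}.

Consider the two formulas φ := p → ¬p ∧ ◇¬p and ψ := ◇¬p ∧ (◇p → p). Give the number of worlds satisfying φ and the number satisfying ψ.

For p → ¬p ∧ ◇¬p:
s: p is T, ¬p ∧ ◇¬p is F. ✗
t: p is F, ¬p ∧ ◇¬p is T. ✓
u: p is F, ¬p ∧ ◇¬p is F. ✓
v: p is T, ¬p ∧ ◇¬p is F. ✗
w: p is F, ¬p ∧ ◇¬p is F. ✓
x: p is T, ¬p ∧ ◇¬p is F. ✗
y: p is T, ¬p ∧ ◇¬p is F. ✗
— 3 worlds.
For ◇¬p ∧ (◇p → p):
s: ◇¬p is T, ◇p → p is T. ✓
t: ◇¬p is T, ◇p → p is T. ✓
u: ◇¬p is F, ◇p → p is F. ✗
v: ◇¬p is T, ◇p → p is T. ✓
w: ◇¬p is F, ◇p → p is F. ✗
x: ◇¬p is F, ◇p → p is T. ✗
y: ◇¬p is F, ◇p → p is T. ✗
— 3 worlds.

3 and 3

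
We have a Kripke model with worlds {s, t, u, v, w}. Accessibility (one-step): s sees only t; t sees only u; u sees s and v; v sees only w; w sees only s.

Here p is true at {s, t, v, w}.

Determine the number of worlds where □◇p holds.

4

s: successors {t}; ◇p there: t:F. ✗
t: successors {u}; ◇p there: u:T. ✓
u: successors {s, v}; ◇p there: s:T, v:T. ✓
v: successors {w}; ◇p there: w:T. ✓
w: successors {s}; ◇p there: s:T. ✓
Satisfying worlds: {t, u, v, w}.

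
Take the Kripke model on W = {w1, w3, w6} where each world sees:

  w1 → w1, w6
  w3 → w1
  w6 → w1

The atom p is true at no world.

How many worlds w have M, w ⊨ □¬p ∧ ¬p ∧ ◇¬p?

w1: □¬p is T, ¬p ∧ ◇¬p is T. ✓
w3: □¬p is T, ¬p ∧ ◇¬p is T. ✓
w6: □¬p is T, ¬p ∧ ◇¬p is T. ✓
Satisfying worlds: {w1, w3, w6}.

3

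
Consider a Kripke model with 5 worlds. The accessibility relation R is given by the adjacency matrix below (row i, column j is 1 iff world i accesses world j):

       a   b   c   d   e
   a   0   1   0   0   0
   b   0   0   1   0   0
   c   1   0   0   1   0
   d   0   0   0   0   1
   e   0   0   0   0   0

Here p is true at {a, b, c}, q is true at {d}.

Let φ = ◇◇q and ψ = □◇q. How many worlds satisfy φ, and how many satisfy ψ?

1 and 2

For ◇◇q:
a: successors {b}; ◇q there: b:F. ✗
b: successors {c}; ◇q there: c:T. ✓
c: successors {a, d}; ◇q there: a:F, d:F. ✗
d: successors {e}; ◇q there: e:F. ✗
e: no successors, so ◇◇q fails. ✗
— 1 world.
For □◇q:
a: successors {b}; ◇q there: b:F. ✗
b: successors {c}; ◇q there: c:T. ✓
c: successors {a, d}; ◇q there: a:F, d:F. ✗
d: successors {e}; ◇q there: e:F. ✗
e: no successors, so □◇q holds vacuously. ✓
— 2 worlds.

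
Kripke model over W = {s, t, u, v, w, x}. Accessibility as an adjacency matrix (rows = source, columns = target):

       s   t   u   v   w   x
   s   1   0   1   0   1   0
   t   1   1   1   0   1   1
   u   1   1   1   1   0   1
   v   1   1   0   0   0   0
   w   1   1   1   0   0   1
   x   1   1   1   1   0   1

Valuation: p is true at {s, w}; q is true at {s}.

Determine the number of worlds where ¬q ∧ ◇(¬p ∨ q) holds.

5

s: ¬q is F, ◇(¬p ∨ q) is T. ✗
t: ¬q is T, ◇(¬p ∨ q) is T. ✓
u: ¬q is T, ◇(¬p ∨ q) is T. ✓
v: ¬q is T, ◇(¬p ∨ q) is T. ✓
w: ¬q is T, ◇(¬p ∨ q) is T. ✓
x: ¬q is T, ◇(¬p ∨ q) is T. ✓
Satisfying worlds: {t, u, v, w, x}.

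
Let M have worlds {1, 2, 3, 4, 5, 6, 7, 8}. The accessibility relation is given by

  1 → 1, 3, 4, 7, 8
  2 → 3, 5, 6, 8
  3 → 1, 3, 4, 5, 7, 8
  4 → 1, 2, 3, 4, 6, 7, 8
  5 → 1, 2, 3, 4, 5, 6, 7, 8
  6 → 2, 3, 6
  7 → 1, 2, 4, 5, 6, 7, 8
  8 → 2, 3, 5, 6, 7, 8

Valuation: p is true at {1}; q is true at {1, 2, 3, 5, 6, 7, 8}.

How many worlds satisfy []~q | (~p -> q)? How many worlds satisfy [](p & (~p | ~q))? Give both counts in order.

7 and 0

For []~q | (~p -> q):
1: []~q is F, ~p -> q is T. ✓
2: []~q is F, ~p -> q is T. ✓
3: []~q is F, ~p -> q is T. ✓
4: []~q is F, ~p -> q is F. ✗
5: []~q is F, ~p -> q is T. ✓
6: []~q is F, ~p -> q is T. ✓
7: []~q is F, ~p -> q is T. ✓
8: []~q is F, ~p -> q is T. ✓
— 7 worlds.
For [](p & (~p | ~q)):
1: successors {1, 3, 4, 7, 8}; p & (~p | ~q) there: 1:F, 3:F, 4:F, 7:F, 8:F. ✗
2: successors {3, 5, 6, 8}; p & (~p | ~q) there: 3:F, 5:F, 6:F, 8:F. ✗
3: successors {1, 3, 4, 5, 7, 8}; p & (~p | ~q) there: 1:F, 3:F, 4:F, 5:F, 7:F, 8:F. ✗
4: successors {1, 2, 3, 4, 6, 7, 8}; p & (~p | ~q) there: 1:F, 2:F, 3:F, 4:F, 6:F, 7:F, 8:F. ✗
5: successors {1, 2, 3, 4, 5, 6, 7, 8}; p & (~p | ~q) there: 1:F, 2:F, 3:F, 4:F, 5:F, 6:F, 7:F, 8:F. ✗
6: successors {2, 3, 6}; p & (~p | ~q) there: 2:F, 3:F, 6:F. ✗
7: successors {1, 2, 4, 5, 6, 7, 8}; p & (~p | ~q) there: 1:F, 2:F, 4:F, 5:F, 6:F, 7:F, 8:F. ✗
8: successors {2, 3, 5, 6, 7, 8}; p & (~p | ~q) there: 2:F, 3:F, 5:F, 6:F, 7:F, 8:F. ✗
— 0 worlds.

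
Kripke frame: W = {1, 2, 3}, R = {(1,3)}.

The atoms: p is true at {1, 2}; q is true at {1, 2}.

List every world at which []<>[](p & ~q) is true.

{2, 3}

1: successors {3}; <>[](p & ~q) there: 3:F. ✗
2: no successors, so []<>[](p & ~q) holds vacuously. ✓
3: no successors, so []<>[](p & ~q) holds vacuously. ✓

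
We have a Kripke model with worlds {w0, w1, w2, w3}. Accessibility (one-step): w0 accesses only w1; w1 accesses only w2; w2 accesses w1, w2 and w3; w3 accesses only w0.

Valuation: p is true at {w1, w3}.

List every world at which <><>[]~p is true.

{w1, w2, w3}

w0: successors {w1}; <>[]~p there: w1:F. ✗
w1: successors {w2}; <>[]~p there: w2:T. ✓
w2: successors {w1, w2, w3}; <>[]~p there: w1:F, w2:T, w3:F. ✓
w3: successors {w0}; <>[]~p there: w0:T. ✓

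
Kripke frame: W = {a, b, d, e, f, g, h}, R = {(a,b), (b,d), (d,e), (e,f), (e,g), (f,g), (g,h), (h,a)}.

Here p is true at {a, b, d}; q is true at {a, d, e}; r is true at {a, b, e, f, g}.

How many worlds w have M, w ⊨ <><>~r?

a: successors {b}; <>~r there: b:T. ✓
b: successors {d}; <>~r there: d:F. ✗
d: successors {e}; <>~r there: e:F. ✗
e: successors {f, g}; <>~r there: f:F, g:T. ✓
f: successors {g}; <>~r there: g:T. ✓
g: successors {h}; <>~r there: h:F. ✗
h: successors {a}; <>~r there: a:F. ✗
Satisfying worlds: {a, e, f}.

3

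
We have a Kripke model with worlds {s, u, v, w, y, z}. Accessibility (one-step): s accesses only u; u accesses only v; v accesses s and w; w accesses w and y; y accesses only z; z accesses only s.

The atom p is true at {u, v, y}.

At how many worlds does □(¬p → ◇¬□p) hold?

s: successors {u}; ¬p → ◇¬□p there: u:T. ✓
u: successors {v}; ¬p → ◇¬□p there: v:T. ✓
v: successors {s, w}; ¬p → ◇¬□p there: s:F, w:T. ✗
w: successors {w, y}; ¬p → ◇¬□p there: w:T, y:T. ✓
y: successors {z}; ¬p → ◇¬□p there: z:F. ✗
z: successors {s}; ¬p → ◇¬□p there: s:F. ✗
Satisfying worlds: {s, u, w}.

3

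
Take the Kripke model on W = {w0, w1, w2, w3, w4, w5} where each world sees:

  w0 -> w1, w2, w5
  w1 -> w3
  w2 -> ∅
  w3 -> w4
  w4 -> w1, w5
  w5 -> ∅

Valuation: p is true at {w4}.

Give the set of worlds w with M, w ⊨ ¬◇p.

w0: ◇p is F. ✓
w1: ◇p is F. ✓
w2: ◇p is F. ✓
w3: ◇p is T. ✗
w4: ◇p is F. ✓
w5: ◇p is F. ✓

{w0, w1, w2, w4, w5}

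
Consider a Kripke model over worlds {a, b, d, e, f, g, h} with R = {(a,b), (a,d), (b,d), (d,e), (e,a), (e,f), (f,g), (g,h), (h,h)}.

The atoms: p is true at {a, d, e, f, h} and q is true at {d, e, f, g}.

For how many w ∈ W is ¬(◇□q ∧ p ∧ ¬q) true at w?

6

a: ◇□q ∧ p ∧ ¬q is T. ✗
b: ◇□q ∧ p ∧ ¬q is F. ✓
d: ◇□q ∧ p ∧ ¬q is F. ✓
e: ◇□q ∧ p ∧ ¬q is F. ✓
f: ◇□q ∧ p ∧ ¬q is F. ✓
g: ◇□q ∧ p ∧ ¬q is F. ✓
h: ◇□q ∧ p ∧ ¬q is F. ✓
Satisfying worlds: {b, d, e, f, g, h}.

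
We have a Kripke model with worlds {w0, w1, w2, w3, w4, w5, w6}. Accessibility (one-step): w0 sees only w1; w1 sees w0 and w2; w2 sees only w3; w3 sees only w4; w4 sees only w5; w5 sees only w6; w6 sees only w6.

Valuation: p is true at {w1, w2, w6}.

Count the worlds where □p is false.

4

w0: successors {w1}; p there: w1:T. ✓
w1: successors {w0, w2}; p there: w0:F, w2:T. ✗
w2: successors {w3}; p there: w3:F. ✗
w3: successors {w4}; p there: w4:F. ✗
w4: successors {w5}; p there: w5:F. ✗
w5: successors {w6}; p there: w6:T. ✓
w6: successors {w6}; p there: w6:T. ✓
Satisfying worlds: {w0, w5, w6}.
So □p fails at the other 4 worlds.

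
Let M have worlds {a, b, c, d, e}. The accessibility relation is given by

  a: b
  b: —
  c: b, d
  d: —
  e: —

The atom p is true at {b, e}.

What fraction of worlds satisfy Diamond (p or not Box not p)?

2/5

a: successors {b}; p or not Box not p there: b:T. ✓
b: no successors, so Diamond (p or not Box not p) fails. ✗
c: successors {b, d}; p or not Box not p there: b:T, d:F. ✓
d: no successors, so Diamond (p or not Box not p) fails. ✗
e: no successors, so Diamond (p or not Box not p) fails. ✗
That's 2 of 5 worlds, so 2/5.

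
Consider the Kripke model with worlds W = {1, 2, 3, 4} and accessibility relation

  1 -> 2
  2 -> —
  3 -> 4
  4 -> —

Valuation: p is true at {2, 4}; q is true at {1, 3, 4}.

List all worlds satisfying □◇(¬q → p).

1: successors {2}; ◇(¬q → p) there: 2:F. ✗
2: no successors, so □◇(¬q → p) holds vacuously. ✓
3: successors {4}; ◇(¬q → p) there: 4:F. ✗
4: no successors, so □◇(¬q → p) holds vacuously. ✓

{2, 4}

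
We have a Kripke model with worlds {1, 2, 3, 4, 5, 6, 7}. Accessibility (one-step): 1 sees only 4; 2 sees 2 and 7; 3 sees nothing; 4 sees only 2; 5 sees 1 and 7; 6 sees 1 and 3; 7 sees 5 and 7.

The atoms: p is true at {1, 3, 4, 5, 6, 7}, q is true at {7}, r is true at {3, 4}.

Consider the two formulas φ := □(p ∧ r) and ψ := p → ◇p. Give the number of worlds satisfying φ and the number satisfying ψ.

For □(p ∧ r):
1: successors {4}; p ∧ r there: 4:T. ✓
2: successors {2, 7}; p ∧ r there: 2:F, 7:F. ✗
3: no successors, so □(p ∧ r) holds vacuously. ✓
4: successors {2}; p ∧ r there: 2:F. ✗
5: successors {1, 7}; p ∧ r there: 1:F, 7:F. ✗
6: successors {1, 3}; p ∧ r there: 1:F, 3:T. ✗
7: successors {5, 7}; p ∧ r there: 5:F, 7:F. ✗
— 2 worlds.
For p → ◇p:
1: p is T, ◇p is T. ✓
2: p is F, ◇p is T. ✓
3: p is T, ◇p is F. ✗
4: p is T, ◇p is F. ✗
5: p is T, ◇p is T. ✓
6: p is T, ◇p is T. ✓
7: p is T, ◇p is T. ✓
— 5 worlds.

2 and 5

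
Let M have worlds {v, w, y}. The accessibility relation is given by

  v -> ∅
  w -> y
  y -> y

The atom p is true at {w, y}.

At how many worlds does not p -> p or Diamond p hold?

2

v: not p is T, p or Diamond p is F. ✗
w: not p is F, p or Diamond p is T. ✓
y: not p is F, p or Diamond p is T. ✓
Satisfying worlds: {w, y}.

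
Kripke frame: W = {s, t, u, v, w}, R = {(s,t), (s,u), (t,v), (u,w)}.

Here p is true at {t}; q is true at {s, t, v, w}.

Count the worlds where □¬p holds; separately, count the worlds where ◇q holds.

4 and 3

For □¬p:
s: successors {t, u}; ¬p there: t:F, u:T. ✗
t: successors {v}; ¬p there: v:T. ✓
u: successors {w}; ¬p there: w:T. ✓
v: no successors, so □¬p holds vacuously. ✓
w: no successors, so □¬p holds vacuously. ✓
— 4 worlds.
For ◇q:
s: successors {t, u}; q there: t:T, u:F. ✓
t: successors {v}; q there: v:T. ✓
u: successors {w}; q there: w:T. ✓
v: no successors, so ◇q fails. ✗
w: no successors, so ◇q fails. ✗
— 3 worlds.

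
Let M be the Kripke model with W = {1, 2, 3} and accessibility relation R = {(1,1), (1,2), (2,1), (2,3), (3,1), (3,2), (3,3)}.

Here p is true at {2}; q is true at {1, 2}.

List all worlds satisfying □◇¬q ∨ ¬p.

{1, 3}

1: □◇¬q is F, ¬p is T. ✓
2: □◇¬q is F, ¬p is F. ✗
3: □◇¬q is F, ¬p is T. ✓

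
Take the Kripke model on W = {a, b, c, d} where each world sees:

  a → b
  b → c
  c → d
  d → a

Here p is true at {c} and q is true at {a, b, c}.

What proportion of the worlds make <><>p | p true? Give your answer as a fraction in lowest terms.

a: <><>p is T, p is F. ✓
b: <><>p is F, p is F. ✗
c: <><>p is F, p is T. ✓
d: <><>p is F, p is F. ✗
That's 2 of 4 worlds, so 2/4 = 1/2.

1/2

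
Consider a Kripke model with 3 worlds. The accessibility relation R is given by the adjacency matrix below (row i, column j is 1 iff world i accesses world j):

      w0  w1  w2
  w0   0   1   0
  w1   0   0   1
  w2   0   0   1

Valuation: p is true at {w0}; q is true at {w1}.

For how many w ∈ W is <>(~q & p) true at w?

w0: successors {w1}; ~q & p there: w1:F. ✗
w1: successors {w2}; ~q & p there: w2:F. ✗
w2: successors {w2}; ~q & p there: w2:F. ✗
Satisfying worlds: ∅.

0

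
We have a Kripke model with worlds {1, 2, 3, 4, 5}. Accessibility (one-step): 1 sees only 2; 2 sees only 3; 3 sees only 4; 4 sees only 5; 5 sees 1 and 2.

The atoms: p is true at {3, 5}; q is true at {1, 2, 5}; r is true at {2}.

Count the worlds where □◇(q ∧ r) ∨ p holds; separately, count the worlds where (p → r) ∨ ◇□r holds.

For □◇(q ∧ r) ∨ p:
1: □◇(q ∧ r) is F, p is F. ✗
2: □◇(q ∧ r) is F, p is F. ✗
3: □◇(q ∧ r) is F, p is T. ✓
4: □◇(q ∧ r) is T, p is F. ✓
5: □◇(q ∧ r) is F, p is T. ✓
— 3 worlds.
For (p → r) ∨ ◇□r:
1: p → r is T, ◇□r is F. ✓
2: p → r is T, ◇□r is F. ✓
3: p → r is F, ◇□r is F. ✗
4: p → r is T, ◇□r is F. ✓
5: p → r is F, ◇□r is T. ✓
— 4 worlds.

3 and 4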